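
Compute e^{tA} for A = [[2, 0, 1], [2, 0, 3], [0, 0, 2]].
e^{tA} = [[e^{2*t}, 0, t*e^{2*t}], [e^{2*t} - 1, 1, t*e^{2*t} + e^{2*t} - 1], [0, 0, e^{2*t}]]

A has Jordan form J = [[0, 0, 0], [0, 2, 1], [0, 0, 2]] with A = PJP^{-1}, so e^{tA} = P e^{tJ} P^{-1}.

For a Jordan block J_k(λ), e^{tJ_k(λ)} = e^{λt} · (I + tN + t^2 N^2/2! + ... + t^{k-1} N^{k-1}/(k-1)!) where N is the nilpotent superdiagonal part.

Assembling the blocks and conjugating back gives the entries of e^{tA} as shown above.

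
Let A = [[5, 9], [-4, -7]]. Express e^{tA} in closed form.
e^{tA} = [[(6*t + 1)*e^{-t}, 9*t*e^{-t}], [-4*t*e^{-t}, (1 - 6*t)*e^{-t}]]

A has Jordan form J = [[-1, 1], [0, -1]] with A = PJP^{-1}, so e^{tA} = P e^{tJ} P^{-1}.

For a Jordan block J_k(λ), e^{tJ_k(λ)} = e^{λt} · (I + tN + t^2 N^2/2! + ... + t^{k-1} N^{k-1}/(k-1)!) where N is the nilpotent superdiagonal part.

Assembling the blocks and conjugating back gives the entries of e^{tA} as shown above.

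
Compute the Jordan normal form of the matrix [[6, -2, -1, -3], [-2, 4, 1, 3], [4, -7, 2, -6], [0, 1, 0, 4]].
J = [[4, 1, 0, 0], [0, 4, 1, 0], [0, 0, 4, 0], [0, 0, 0, 4]]

The characteristic polynomial is det(xI - A) = (x - 4)^4, so the eigenvalues are 4 (algebraic multiplicity 4).

For λ = 4: rank(A - 4I) = 2, rank((A - 4I)^2) = 1, rank((A - 4I)^3) = 0. The eigenspace has dimension 4 - 2 = 2, so there are 2 Jordan blocks; the rank sequence gives block sizes [3, 1].

Assembling the blocks gives the Jordan form J above.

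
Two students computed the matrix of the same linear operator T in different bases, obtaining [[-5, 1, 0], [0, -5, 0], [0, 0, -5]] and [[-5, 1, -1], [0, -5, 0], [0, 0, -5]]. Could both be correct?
Yes.

Two matrices over a field are similar if and only if they have the same invariant factors.

Both A and B have characteristic polynomial (x + 5)^3 and minimal polynomial (x + 5)^2. Computing further, both have invariant factors x + 5, (x + 5)^2. Hence A and B are similar.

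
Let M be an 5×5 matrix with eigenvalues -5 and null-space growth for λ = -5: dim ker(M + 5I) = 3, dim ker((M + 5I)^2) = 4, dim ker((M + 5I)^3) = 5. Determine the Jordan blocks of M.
λ = -5: successive nullity increments [3, 1, 1] count blocks of size ≥ k; block sizes are [3, 1, 1].

Jordan blocks: (-5, 3), (-5, 1), (-5, 1)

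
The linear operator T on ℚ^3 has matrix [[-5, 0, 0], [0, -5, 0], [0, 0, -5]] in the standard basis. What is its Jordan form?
The characteristic polynomial is det(xI - A) = (x + 5)^3, so the eigenvalues are -5 (algebraic multiplicity 3).

For λ = -5: rank(A + 5I) = 0. The eigenspace has dimension 3 - 0 = 3, so there are 3 Jordan blocks; the rank sequence gives block sizes [1, 1, 1].

Assembling the blocks gives the Jordan form J above.

J = [[-5, 0, 0], [0, -5, 0], [0, 0, -5]]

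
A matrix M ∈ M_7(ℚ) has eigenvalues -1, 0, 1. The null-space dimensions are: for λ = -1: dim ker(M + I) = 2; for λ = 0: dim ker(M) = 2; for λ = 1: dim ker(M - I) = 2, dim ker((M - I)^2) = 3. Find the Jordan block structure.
Jordan blocks: (-1, 1), (-1, 1), (0, 1), (0, 1), (1, 2), (1, 1)

λ = -1: successive nullity increments [2] count blocks of size ≥ k; block sizes are [1, 1].
λ = 0: successive nullity increments [2] count blocks of size ≥ k; block sizes are [1, 1].
λ = 1: successive nullity increments [2, 1] count blocks of size ≥ k; block sizes are [2, 1].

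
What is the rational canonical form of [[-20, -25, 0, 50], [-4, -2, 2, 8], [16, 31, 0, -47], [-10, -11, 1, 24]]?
R = [[0, 0, 0, 0], [1, 0, 0, 0], [0, 1, 0, 15], [0, 0, 1, 2]]

The invariant factors of A (the non-unit diagonal entries of the Smith normal form of xI - A over ℚ[x]) are x^2(x - 5)(x + 3), each dividing the next. The characteristic polynomial is their product, x^2(x - 5)(x + 3).

The rational canonical form is the block-diagonal matrix of companion matrices C(f_i):
R = [[0, 0, 0, 0], [1, 0, 0, 0], [0, 1, 0, 15], [0, 0, 1, 2]].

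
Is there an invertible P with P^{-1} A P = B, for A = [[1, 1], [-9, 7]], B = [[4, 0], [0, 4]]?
Both have characteristic polynomial (x - 4)^2, but the minimal polynomial of A is (x - 4)^2 while the minimal polynomial of B is x - 4. The minimal polynomial is a similarity invariant, so A and B are not similar.

No.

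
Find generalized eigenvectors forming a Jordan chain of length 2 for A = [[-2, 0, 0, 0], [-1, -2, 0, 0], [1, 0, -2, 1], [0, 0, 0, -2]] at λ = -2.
We seek v_1 ∈ ker((A + 2I)^2) \ ker(A + 2I), then set v_{i+1} = (A + 2I) v_i.

One such chain is v_1 = [[1, 1, 1, 0]]^T, v_2 = [[0, -1, 1, 0]]^T. Check: (A + 2I) v_2 = [[0, 0, 0, 0]]^T = 0.

v_1 = [[1, 1, 1, 0]]^T, v_2 = [[0, -1, 1, 0]]^T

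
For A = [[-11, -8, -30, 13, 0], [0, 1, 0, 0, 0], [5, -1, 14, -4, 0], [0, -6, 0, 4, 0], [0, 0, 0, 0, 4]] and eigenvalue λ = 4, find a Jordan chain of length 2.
We seek v_1 ∈ ker((A - 4I)^2) \ ker(A - 4I), then set v_{i+1} = (A - 4I) v_i.

One such chain is v_1 = [[3, 0, -1, 1, 0]]^T, v_2 = [[-2, 0, 1, 0, 0]]^T. Check: (A - 4I) v_2 = [[0, 0, 0, 0, 0]]^T = 0.

v_1 = [[3, 0, -1, 1, 0]]^T, v_2 = [[-2, 0, 1, 0, 0]]^T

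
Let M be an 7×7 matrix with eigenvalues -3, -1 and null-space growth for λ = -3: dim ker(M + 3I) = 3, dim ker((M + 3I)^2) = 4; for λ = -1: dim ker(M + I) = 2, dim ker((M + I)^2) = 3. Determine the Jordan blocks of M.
λ = -3: successive nullity increments [3, 1] count blocks of size ≥ k; block sizes are [2, 1, 1].
λ = -1: successive nullity increments [2, 1] count blocks of size ≥ k; block sizes are [2, 1].

Jordan blocks: (-3, 2), (-3, 1), (-3, 1), (-1, 2), (-1, 1)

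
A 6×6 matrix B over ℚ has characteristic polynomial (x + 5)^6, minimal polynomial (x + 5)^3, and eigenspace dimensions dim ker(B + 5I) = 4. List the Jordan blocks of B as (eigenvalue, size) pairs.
Jordan blocks: (-5, 3), (-5, 1), (-5, 1), (-5, 1)

λ = -5: algebraic multiplicity 6 (exponent in χ_B), largest block size 3 (exponent in m_B), 4 blocks (geometric multiplicity). These force block sizes [3, 1, 1, 1].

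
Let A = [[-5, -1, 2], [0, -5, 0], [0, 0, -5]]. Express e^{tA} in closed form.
e^{tA} = [[e^{-5*t}, -t*e^{-5*t}, 2*t*e^{-5*t}], [0, e^{-5*t}, 0], [0, 0, e^{-5*t}]]

A has Jordan form J = [[-5, 1, 0], [0, -5, 0], [0, 0, -5]] with A = PJP^{-1}, so e^{tA} = P e^{tJ} P^{-1}.

For a Jordan block J_k(λ), e^{tJ_k(λ)} = e^{λt} · (I + tN + t^2 N^2/2! + ... + t^{k-1} N^{k-1}/(k-1)!) where N is the nilpotent superdiagonal part.

Assembling the blocks and conjugating back gives the entries of e^{tA} as shown above.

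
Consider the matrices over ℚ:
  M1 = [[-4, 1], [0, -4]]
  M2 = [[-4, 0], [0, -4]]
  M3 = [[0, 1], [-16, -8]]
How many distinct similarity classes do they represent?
2 classes: {M1, M3}, {M2}

Characteristic polynomials: χ_{M1} = (x + 4)^2, χ_{M2} = (x + 4)^2, χ_{M3} = (x + 4)^2.

{M1, M3}: invariant factors (x + 4)^2.

{M2}: invariant factors x + 4, x + 4.

Matrices are similar if and only if their invariant-factor lists agree; the partition into similarity classes is {M1, M3}, {M2}.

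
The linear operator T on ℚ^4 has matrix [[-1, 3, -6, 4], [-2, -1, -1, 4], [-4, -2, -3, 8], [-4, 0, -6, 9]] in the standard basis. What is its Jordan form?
J = [[1, 1, 0, 0], [0, 1, 1, 0], [0, 0, 1, 0], [0, 0, 0, 1]]

The characteristic polynomial is det(xI - A) = (x - 1)^4, so the eigenvalues are 1 (algebraic multiplicity 4).

For λ = 1: rank(A - I) = 2, rank((A - I)^2) = 1, rank((A - I)^3) = 0. The eigenspace has dimension 4 - 2 = 2, so there are 2 Jordan blocks; the rank sequence gives block sizes [3, 1].

Assembling the blocks gives the Jordan form J above.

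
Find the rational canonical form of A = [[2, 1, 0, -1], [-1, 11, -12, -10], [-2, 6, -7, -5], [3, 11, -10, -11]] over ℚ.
The invariant factors of A (the non-unit diagonal entries of the Smith normal form of xI - A over ℚ[x]) are (x + 5)(x^3 + x - 1), each dividing the next. The characteristic polynomial is their product, (x + 5)(x^3 + x - 1).

The rational canonical form is the block-diagonal matrix of companion matrices C(f_i):
R = [[0, 0, 0, 5], [1, 0, 0, -4], [0, 1, 0, -1], [0, 0, 1, -5]].

Note the characteristic polynomial does not split into linear factors over ℚ, so A has no Jordan form over ℚ; the rational canonical form exists over any field.

R = [[0, 0, 0, 5], [1, 0, 0, -4], [0, 1, 0, -1], [0, 0, 1, -5]]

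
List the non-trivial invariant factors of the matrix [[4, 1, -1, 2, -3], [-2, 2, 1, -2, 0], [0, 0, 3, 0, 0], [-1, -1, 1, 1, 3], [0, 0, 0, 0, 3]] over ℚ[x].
x - 3, x - 3, (x - 3)(x - 2)^2

The Jordan structure of A has elementary divisors (x - 2)^2, (x - 3), (x - 3), (x - 3). Arranging the block sizes at each eigenvalue in decreasing order and taking row products gives the invariant factors.

Invariant factors (smallest first, each dividing the next): x - 3, x - 3, (x - 3)(x - 2)^2.

Check: the last factor (x - 3)(x - 2)^2 is the minimal polynomial, and the product (x - 3)^3(x - 2)^2 is the characteristic polynomial.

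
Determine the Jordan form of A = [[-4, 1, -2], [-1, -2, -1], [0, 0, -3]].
The characteristic polynomial is det(xI - A) = (x + 3)^3, so the eigenvalues are -3 (algebraic multiplicity 3).

For λ = -3: rank(A + 3I) = 2, rank((A + 3I)^2) = 1, rank((A + 3I)^3) = 0. The eigenspace has dimension 3 - 2 = 1, so there is 1 Jordan block; the rank sequence gives block sizes [3].

Assembling the blocks gives the Jordan form J above.

J = [[-3, 1, 0], [0, -3, 1], [0, 0, -3]]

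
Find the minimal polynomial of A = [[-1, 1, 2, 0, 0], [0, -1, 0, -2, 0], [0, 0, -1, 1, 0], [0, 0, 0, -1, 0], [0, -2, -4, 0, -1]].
The characteristic polynomial factors as (x + 1)^5. The minimal polynomial is ∏(x - λ)^{k_λ} where k_λ is the size of the largest Jordan block at λ.

For λ = -1: rank(A + I) = 2, and the largest Jordan block has size 2 (the smallest k with rank((A + I)^k) = rank((A + I)^(k+1))).

So m_A(x) = (x + 1)^2.

m_A(x) = (x + 1)^2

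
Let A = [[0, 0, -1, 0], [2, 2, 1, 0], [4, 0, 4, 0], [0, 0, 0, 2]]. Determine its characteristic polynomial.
xI - A = [[x, 0, 1, 0], [-2, x - 2, -1, 0], [-4, 0, x - 4, 0], [0, 0, 0, x - 2]].

Expanding det(xI - A) along the first row:
det(xI - A) = + (x)·det([[x - 2, -1, 0], [0, x - 4, 0], [0, 0, x - 2]]) - (0)·det([[-2, -1, 0], [-4, x - 4, 0], [0, 0, x - 2]]) + (1)·det([[-2, x - 2, 0], [-4, 0, 0], [0, 0, x - 2]]) - (0)·det([[-2, x - 2, -1], [-4, 0, x - 4], [0, 0, 0]]).

Evaluating gives χ_A(x) = x^4 - 8x^3 + 24x^2 - 32x + 16 = (x - 2)^4.

χ_A(x) = (x - 2)^4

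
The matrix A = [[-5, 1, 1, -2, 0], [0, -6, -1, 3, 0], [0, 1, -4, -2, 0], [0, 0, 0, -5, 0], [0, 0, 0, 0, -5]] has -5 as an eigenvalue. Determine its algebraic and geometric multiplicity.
The characteristic polynomial is (x + 5)^5, so the factor x + 5 appears with exponent 5: the algebraic multiplicity is 5.

rank(A + 5I) = 2, so the eigenspace has dimension 5 - 2 = 3: the geometric multiplicity is 3.

Since 3 < 5, A is not diagonalizable.

algebraic multiplicity 5, geometric multiplicity 3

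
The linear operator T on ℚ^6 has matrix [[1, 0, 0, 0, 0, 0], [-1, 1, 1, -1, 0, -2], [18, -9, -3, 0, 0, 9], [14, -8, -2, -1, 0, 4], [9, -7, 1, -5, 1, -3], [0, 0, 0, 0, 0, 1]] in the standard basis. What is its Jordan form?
J = [[-3, 0, 0, 0, 0, 0], [0, 0, 1, 0, 0, 0], [0, 0, 0, 0, 0, 0], [0, 0, 0, 1, 0, 0], [0, 0, 0, 0, 1, 0], [0, 0, 0, 0, 0, 1]]

The characteristic polynomial is det(xI - A) = x^2(x - 1)^3(x + 3), so the eigenvalues are -3 (algebraic multiplicity 1), 0 (algebraic multiplicity 2), 1 (algebraic multiplicity 3).

For λ = -3: algebraic multiplicity 1 gives one 1×1 block.

For λ = 0: rank(A) = 5, rank(A^2) = 4. The eigenspace has dimension 6 - 5 = 1, so there is 1 Jordan block; the rank sequence gives block sizes [2].

For λ = 1: rank(A - I) = 3. The eigenspace has dimension 6 - 3 = 3, so there are 3 Jordan blocks; the rank sequence gives block sizes [1, 1, 1].

Assembling the blocks gives the Jordan form J above.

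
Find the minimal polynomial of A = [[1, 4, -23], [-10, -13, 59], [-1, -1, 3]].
The characteristic polynomial factors as (x + 3)^3. The minimal polynomial is ∏(x - λ)^{k_λ} where k_λ is the size of the largest Jordan block at λ.

For λ = -3: rank(A + 3I) = 2, and the largest Jordan block has size 3 (the smallest k with rank((A + 3I)^k) = rank((A + 3I)^(k+1))).

So m_A(x) = (x + 3)^3.

m_A(x) = (x + 3)^3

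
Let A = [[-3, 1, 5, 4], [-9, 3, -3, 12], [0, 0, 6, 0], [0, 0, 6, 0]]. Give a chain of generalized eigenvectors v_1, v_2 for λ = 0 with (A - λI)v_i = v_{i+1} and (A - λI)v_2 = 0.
v_1 = [[0, 1, 0, 0]]^T, v_2 = [[1, 3, 0, 0]]^T

We seek v_1 ∈ ker(A^2) \ ker(A), then set v_{i+1} = A v_i.

One such chain is v_1 = [[0, 1, 0, 0]]^T, v_2 = [[1, 3, 0, 0]]^T. Check: A v_2 = [[0, 0, 0, 0]]^T = 0.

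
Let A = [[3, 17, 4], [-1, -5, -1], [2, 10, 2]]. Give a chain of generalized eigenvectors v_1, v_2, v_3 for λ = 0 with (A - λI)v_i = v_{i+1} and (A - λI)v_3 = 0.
We seek v_1 ∈ ker(A^3) \ ker(A^2), then set v_{i+1} = A v_i.

One such chain is v_1 = [[5, -2, 5]]^T, v_2 = [[1, 0, 0]]^T, v_3 = [[3, -1, 2]]^T. Check: A v_3 = [[0, 0, 0]]^T = 0.

v_1 = [[5, -2, 5]]^T, v_2 = [[1, 0, 0]]^T, v_3 = [[3, -1, 2]]^T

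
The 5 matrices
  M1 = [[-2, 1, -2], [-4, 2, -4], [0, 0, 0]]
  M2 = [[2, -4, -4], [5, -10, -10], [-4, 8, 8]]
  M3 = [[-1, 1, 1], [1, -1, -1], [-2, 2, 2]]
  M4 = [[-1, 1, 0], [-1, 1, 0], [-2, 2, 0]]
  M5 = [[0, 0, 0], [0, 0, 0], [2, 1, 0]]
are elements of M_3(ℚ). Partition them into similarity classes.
Characteristic polynomials: χ_{M1} = x^3, χ_{M2} = x^3, χ_{M3} = x^3, χ_{M4} = x^3, χ_{M5} = x^3.

{M1, M2, M3, M4, M5}: invariant factors x, x^2.

Matrices are similar if and only if their invariant-factor lists agree; the partition into similarity classes is {M1, M2, M3, M4, M5}.

1 class: {M1, M2, M3, M4, M5}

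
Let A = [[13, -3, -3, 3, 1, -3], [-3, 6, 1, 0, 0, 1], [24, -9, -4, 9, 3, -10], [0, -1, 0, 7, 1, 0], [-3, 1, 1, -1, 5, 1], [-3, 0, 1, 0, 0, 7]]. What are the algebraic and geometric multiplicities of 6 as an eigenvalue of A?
The characteristic polynomial is (x - 6)^5(x - 4), so the factor x - 6 appears with exponent 5: the algebraic multiplicity is 5.

rank(A - 6I) = 3, so the eigenspace has dimension 6 - 3 = 3: the geometric multiplicity is 3.

Since 3 < 5, A is not diagonalizable.

algebraic multiplicity 5, geometric multiplicity 3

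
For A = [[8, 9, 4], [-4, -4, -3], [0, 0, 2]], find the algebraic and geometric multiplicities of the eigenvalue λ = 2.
algebraic multiplicity 3, geometric multiplicity 1

The characteristic polynomial is (x - 2)^3, so the factor x - 2 appears with exponent 3: the algebraic multiplicity is 3.

rank(A - 2I) = 2, so the eigenspace has dimension 3 - 2 = 1: the geometric multiplicity is 1.

Since 1 < 3, A is not diagonalizable.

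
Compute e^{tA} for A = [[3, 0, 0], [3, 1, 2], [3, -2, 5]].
e^{tA} = [[e^{3*t}, 0, 0], [3*t*e^{3*t}, (1 - 2*t)*e^{3*t}, 2*t*e^{3*t}], [3*t*e^{3*t}, -2*t*e^{3*t}, (2*t + 1)*e^{3*t}]]

A has Jordan form J = [[3, 1, 0], [0, 3, 0], [0, 0, 3]] with A = PJP^{-1}, so e^{tA} = P e^{tJ} P^{-1}.

For a Jordan block J_k(λ), e^{tJ_k(λ)} = e^{λt} · (I + tN + t^2 N^2/2! + ... + t^{k-1} N^{k-1}/(k-1)!) where N is the nilpotent superdiagonal part.

Assembling the blocks and conjugating back gives the entries of e^{tA} as shown above.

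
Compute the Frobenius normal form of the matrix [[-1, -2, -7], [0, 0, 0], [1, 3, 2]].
The invariant factors of A (the non-unit diagonal entries of the Smith normal form of xI - A over ℚ[x]) are x(x^2 - x + 5), each dividing the next. The characteristic polynomial is their product, x(x^2 - x + 5).

The rational canonical form is the block-diagonal matrix of companion matrices C(f_i):
R = [[0, 0, 0], [1, 0, -5], [0, 1, 1]].

Note the characteristic polynomial does not split into linear factors over ℚ, so A has no Jordan form over ℚ; the rational canonical form exists over any field.

R = [[0, 0, 0], [1, 0, -5], [0, 1, 1]]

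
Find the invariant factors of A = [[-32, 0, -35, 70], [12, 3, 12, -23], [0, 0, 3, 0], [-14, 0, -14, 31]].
x - 3, (x - 3)^2(x + 4)

The Jordan structure of A has elementary divisors (x + 4), (x - 3)^2, (x - 3). Arranging the block sizes at each eigenvalue in decreasing order and taking row products gives the invariant factors.

Invariant factors (smallest first, each dividing the next): x - 3, (x - 3)^2(x + 4).

Check: the last factor (x - 3)^2(x + 4) is the minimal polynomial, and the product (x - 3)^3(x + 4) is the characteristic polynomial.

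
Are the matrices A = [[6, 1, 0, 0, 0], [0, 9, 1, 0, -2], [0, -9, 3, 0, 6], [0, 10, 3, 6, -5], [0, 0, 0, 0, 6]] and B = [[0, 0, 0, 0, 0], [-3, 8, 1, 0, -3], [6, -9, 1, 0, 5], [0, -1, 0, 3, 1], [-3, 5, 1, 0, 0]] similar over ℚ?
No.

trace(A) = 30 but trace(B) = 12. The trace is a similarity invariant, so A and B are not similar.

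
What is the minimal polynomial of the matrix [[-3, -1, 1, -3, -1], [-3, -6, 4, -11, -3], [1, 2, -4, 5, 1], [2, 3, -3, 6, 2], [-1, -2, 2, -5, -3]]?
The characteristic polynomial factors as (x + 2)^5. The minimal polynomial is ∏(x - λ)^{k_λ} where k_λ is the size of the largest Jordan block at λ.

For λ = -2: rank(A + 2I) = 2, and the largest Jordan block has size 2 (the smallest k with rank((A + 2I)^k) = rank((A + 2I)^(k+1))).

So m_A(x) = (x + 2)^2.

m_A(x) = (x + 2)^2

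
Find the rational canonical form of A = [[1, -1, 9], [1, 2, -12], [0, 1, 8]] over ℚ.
The invariant factors of A (the non-unit diagonal entries of the Smith normal form of xI - A over ℚ[x]) are (x - 5)(x - 3)^2, each dividing the next. The characteristic polynomial is their product, (x - 5)(x - 3)^2.

The rational canonical form is the block-diagonal matrix of companion matrices C(f_i):
R = [[0, 0, 45], [1, 0, -39], [0, 1, 11]].

R = [[0, 0, 45], [1, 0, -39], [0, 1, 11]]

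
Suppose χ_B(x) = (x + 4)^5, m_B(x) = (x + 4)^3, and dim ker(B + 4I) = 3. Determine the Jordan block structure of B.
Jordan blocks: (-4, 3), (-4, 1), (-4, 1)

λ = -4: algebraic multiplicity 5 (exponent in χ_B), largest block size 3 (exponent in m_B), 3 blocks (geometric multiplicity). These force block sizes [3, 1, 1].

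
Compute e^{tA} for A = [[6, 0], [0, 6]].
e^{tA} = [[e^{6*t}, 0], [0, e^{6*t}]]

A has Jordan form J = [[6, 0], [0, 6]] with A = PJP^{-1}, so e^{tA} = P e^{tJ} P^{-1}.

For a Jordan block J_k(λ), e^{tJ_k(λ)} = e^{λt} · (I + tN + t^2 N^2/2! + ... + t^{k-1} N^{k-1}/(k-1)!) where N is the nilpotent superdiagonal part.

Assembling the blocks and conjugating back gives the entries of e^{tA} as shown above.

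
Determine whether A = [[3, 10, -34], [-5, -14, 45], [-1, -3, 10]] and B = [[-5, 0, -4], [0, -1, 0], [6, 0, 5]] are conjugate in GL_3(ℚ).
No.

Both have characteristic polynomial (x - 1)(x + 1)^2, but the minimal polynomial of A is (x - 1)(x + 1)^2 while the minimal polynomial of B is (x - 1)(x + 1). The minimal polynomial is a similarity invariant, so A and B are not similar.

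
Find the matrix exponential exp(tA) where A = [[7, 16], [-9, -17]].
e^{tA} = [[(12*t + 1)*e^{-5*t}, 16*t*e^{-5*t}], [-9*t*e^{-5*t}, (1 - 12*t)*e^{-5*t}]]

A has Jordan form J = [[-5, 1], [0, -5]] with A = PJP^{-1}, so e^{tA} = P e^{tJ} P^{-1}.

For a Jordan block J_k(λ), e^{tJ_k(λ)} = e^{λt} · (I + tN + t^2 N^2/2! + ... + t^{k-1} N^{k-1}/(k-1)!) where N is the nilpotent superdiagonal part.

Assembling the blocks and conjugating back gives the entries of e^{tA} as shown above.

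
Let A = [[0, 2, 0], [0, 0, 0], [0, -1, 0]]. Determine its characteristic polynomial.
χ_A(x) = x^3

xI - A = [[x, -2, 0], [0, x, 0], [0, 1, x]].

Expanding det(xI - A) along the first row:
det(xI - A) = + (x)·det([[x, 0], [1, x]]) - (-2)·det([[0, 0], [0, x]]) + (0)·det([[0, x], [0, 1]]).

Evaluating gives χ_A(x) = x^3.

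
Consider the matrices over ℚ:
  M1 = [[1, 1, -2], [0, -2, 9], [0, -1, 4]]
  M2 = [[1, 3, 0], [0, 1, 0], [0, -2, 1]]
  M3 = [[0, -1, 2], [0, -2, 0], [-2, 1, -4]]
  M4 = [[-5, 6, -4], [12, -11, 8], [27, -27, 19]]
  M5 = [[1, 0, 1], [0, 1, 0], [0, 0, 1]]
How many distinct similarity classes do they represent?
Characteristic polynomials: χ_{M1} = (x - 1)^3, χ_{M2} = (x - 1)^3, χ_{M3} = (x + 2)^3, χ_{M4} = (x - 1)^3, χ_{M5} = (x - 1)^3.

{M1}: invariant factors (x - 1)^3.

{M2, M4, M5}: invariant factors x - 1, (x - 1)^2.

{M3}: invariant factors x + 2, (x + 2)^2.

Matrices are similar if and only if their invariant-factor lists agree; the partition into similarity classes is {M1}, {M2, M4, M5}, {M3}.

3 classes: {M1}, {M2, M4, M5}, {M3}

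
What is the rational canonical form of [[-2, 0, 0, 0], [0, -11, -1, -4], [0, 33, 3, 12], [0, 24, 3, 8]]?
R = [[-2, 0, 0, 0], [0, 0, 0, 0], [0, 1, 0, 4], [0, 0, 1, 0]]

The invariant factors of A (the non-unit diagonal entries of the Smith normal form of xI - A over ℚ[x]) are x + 2, x(x - 2)(x + 2), each dividing the next. The characteristic polynomial is their product, x(x - 2)(x + 2)^2.

The rational canonical form is the block-diagonal matrix of companion matrices C(f_i):
R = [[-2, 0, 0, 0], [0, 0, 0, 0], [0, 1, 0, 4], [0, 0, 1, 0]].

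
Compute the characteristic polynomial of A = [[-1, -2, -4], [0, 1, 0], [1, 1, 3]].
xI - A = [[x + 1, 2, 4], [0, x - 1, 0], [-1, -1, x - 3]].

Expanding det(xI - A) along the first row:
det(xI - A) = + (x + 1)·det([[x - 1, 0], [-1, x - 3]]) - (2)·det([[0, 0], [-1, x - 3]]) + (4)·det([[0, x - 1], [-1, -1]]).

Evaluating gives χ_A(x) = x^3 - 3x^2 + 3x - 1 = (x - 1)^3.

χ_A(x) = (x - 1)^3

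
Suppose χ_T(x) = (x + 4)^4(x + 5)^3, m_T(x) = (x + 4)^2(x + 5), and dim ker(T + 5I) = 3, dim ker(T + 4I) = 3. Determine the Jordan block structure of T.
Jordan blocks: (-5, 1), (-5, 1), (-5, 1), (-4, 2), (-4, 1), (-4, 1)

λ = -5: algebraic multiplicity 3 (exponent in χ_T), largest block size 1 (exponent in m_T), 3 blocks (geometric multiplicity). These force block sizes [1, 1, 1].
λ = -4: algebraic multiplicity 4 (exponent in χ_T), largest block size 2 (exponent in m_T), 3 blocks (geometric multiplicity). These force block sizes [2, 1, 1].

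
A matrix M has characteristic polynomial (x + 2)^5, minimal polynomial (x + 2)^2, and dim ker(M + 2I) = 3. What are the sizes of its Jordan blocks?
Jordan blocks: (-2, 2), (-2, 2), (-2, 1)

λ = -2: algebraic multiplicity 5 (exponent in χ_M), largest block size 2 (exponent in m_M), 3 blocks (geometric multiplicity). These force block sizes [2, 2, 1].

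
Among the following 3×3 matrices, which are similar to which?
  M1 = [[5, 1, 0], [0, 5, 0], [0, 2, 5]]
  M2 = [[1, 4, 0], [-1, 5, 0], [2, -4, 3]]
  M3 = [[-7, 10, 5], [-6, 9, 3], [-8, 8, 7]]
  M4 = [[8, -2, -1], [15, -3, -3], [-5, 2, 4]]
Characteristic polynomials: χ_{M1} = (x - 5)^3, χ_{M2} = (x - 3)^3, χ_{M3} = (x - 3)^3, χ_{M4} = (x - 3)^3.

{M1}: invariant factors x - 5, (x - 5)^2.

{M2, M3, M4}: invariant factors x - 3, (x - 3)^2.

Matrices are similar if and only if their invariant-factor lists agree; the partition into similarity classes is {M1}, {M2, M3, M4}.

2 classes: {M1}, {M2, M3, M4}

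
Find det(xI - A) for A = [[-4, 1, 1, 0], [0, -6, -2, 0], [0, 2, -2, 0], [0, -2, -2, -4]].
xI - A = [[x + 4, -1, -1, 0], [0, x + 6, 2, 0], [0, -2, x + 2, 0], [0, 2, 2, x + 4]].

Expanding det(xI - A) along the first row:
det(xI - A) = + (x + 4)·det([[x + 6, 2, 0], [-2, x + 2, 0], [2, 2, x + 4]]) - (-1)·det([[0, 2, 0], [0, x + 2, 0], [0, 2, x + 4]]) + (-1)·det([[0, x + 6, 0], [0, -2, 0], [0, 2, x + 4]]) - (0)·det([[0, x + 6, 2], [0, -2, x + 2], [0, 2, 2]]).

Evaluating gives χ_A(x) = x^4 + 16x^3 + 96x^2 + 256x + 256 = (x + 4)^4.

χ_A(x) = (x + 4)^4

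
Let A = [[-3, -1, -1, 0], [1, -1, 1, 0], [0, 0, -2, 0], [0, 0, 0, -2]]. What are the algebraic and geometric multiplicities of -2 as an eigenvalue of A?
The characteristic polynomial is (x + 2)^4, so the factor x + 2 appears with exponent 4: the algebraic multiplicity is 4.

rank(A + 2I) = 1, so the eigenspace has dimension 4 - 1 = 3: the geometric multiplicity is 3.

Since 3 < 4, A is not diagonalizable.

algebraic multiplicity 4, geometric multiplicity 3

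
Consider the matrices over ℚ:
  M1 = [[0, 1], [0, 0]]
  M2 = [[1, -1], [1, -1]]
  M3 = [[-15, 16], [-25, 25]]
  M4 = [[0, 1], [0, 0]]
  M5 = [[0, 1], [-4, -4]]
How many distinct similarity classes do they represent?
3 classes: {M1, M2, M4}, {M3}, {M5}

Characteristic polynomials: χ_{M1} = x^2, χ_{M2} = x^2, χ_{M3} = (x - 5)^2, χ_{M4} = x^2, χ_{M5} = (x + 2)^2.

{M1, M2, M4}: invariant factors x^2.

{M3}: invariant factors (x - 5)^2.

{M5}: invariant factors (x + 2)^2.

Matrices are similar if and only if their invariant-factor lists agree; the partition into similarity classes is {M1, M2, M4}, {M3}, {M5}.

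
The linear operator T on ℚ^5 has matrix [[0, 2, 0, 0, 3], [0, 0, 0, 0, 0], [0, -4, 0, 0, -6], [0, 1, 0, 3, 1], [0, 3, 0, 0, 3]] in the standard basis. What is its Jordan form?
The characteristic polynomial is det(xI - A) = x^3(x - 3)^2, so the eigenvalues are 0 (algebraic multiplicity 3), 3 (algebraic multiplicity 2).

For λ = 0: rank(A) = 3, rank(A^2) = 2. The eigenspace has dimension 5 - 3 = 2, so there are 2 Jordan blocks; the rank sequence gives block sizes [2, 1].

For λ = 3: rank(A - 3I) = 4, rank((A - 3I)^2) = 3. The eigenspace has dimension 5 - 4 = 1, so there is 1 Jordan block; the rank sequence gives block sizes [2].

Assembling the blocks gives the Jordan form J above.

J = [[0, 1, 0, 0, 0], [0, 0, 0, 0, 0], [0, 0, 0, 0, 0], [0, 0, 0, 3, 1], [0, 0, 0, 0, 3]]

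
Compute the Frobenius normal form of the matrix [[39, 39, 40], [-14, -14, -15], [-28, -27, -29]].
The invariant factors of A (the non-unit diagonal entries of the Smith normal form of xI - A over ℚ[x]) are (x + 5)(x^2 - x - 5), each dividing the next. The characteristic polynomial is their product, (x + 5)(x^2 - x - 5).

The rational canonical form is the block-diagonal matrix of companion matrices C(f_i):
R = [[0, 0, 25], [1, 0, 10], [0, 1, -4]].

Note the characteristic polynomial does not split into linear factors over ℚ, so A has no Jordan form over ℚ; the rational canonical form exists over any field.

R = [[0, 0, 25], [1, 0, 10], [0, 1, -4]]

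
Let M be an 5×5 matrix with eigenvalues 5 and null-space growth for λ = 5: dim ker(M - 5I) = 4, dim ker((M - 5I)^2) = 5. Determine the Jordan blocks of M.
λ = 5: successive nullity increments [4, 1] count blocks of size ≥ k; block sizes are [2, 1, 1, 1].

Jordan blocks: (5, 2), (5, 1), (5, 1), (5, 1)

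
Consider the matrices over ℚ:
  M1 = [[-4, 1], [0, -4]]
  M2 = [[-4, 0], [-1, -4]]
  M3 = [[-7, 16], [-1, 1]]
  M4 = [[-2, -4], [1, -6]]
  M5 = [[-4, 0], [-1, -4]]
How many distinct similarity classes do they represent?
Characteristic polynomials: χ_{M1} = (x + 4)^2, χ_{M2} = (x + 4)^2, χ_{M3} = (x + 3)^2, χ_{M4} = (x + 4)^2, χ_{M5} = (x + 4)^2.

{M1, M2, M4, M5}: invariant factors (x + 4)^2.

{M3}: invariant factors (x + 3)^2.

Matrices are similar if and only if their invariant-factor lists agree; the partition into similarity classes is {M1, M2, M4, M5}, {M3}.

2 classes: {M1, M2, M4, M5}, {M3}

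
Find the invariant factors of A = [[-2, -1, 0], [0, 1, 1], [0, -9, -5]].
The Jordan structure of A has elementary divisors (x + 2)^3. Arranging the block sizes at each eigenvalue in decreasing order and taking row products gives the invariant factors.

Invariant factors (smallest first, each dividing the next): (x + 2)^3.

Check: the last factor (x + 2)^3 is the minimal polynomial, and the product (x + 2)^3 is the characteristic polynomial.

(x + 2)^3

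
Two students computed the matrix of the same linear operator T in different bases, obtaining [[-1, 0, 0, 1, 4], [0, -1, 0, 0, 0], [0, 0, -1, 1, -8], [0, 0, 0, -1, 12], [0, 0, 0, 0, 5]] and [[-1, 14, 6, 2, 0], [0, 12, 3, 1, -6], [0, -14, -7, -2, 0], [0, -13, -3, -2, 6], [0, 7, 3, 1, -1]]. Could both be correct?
Two matrices over a field are similar if and only if they have the same invariant factors.

Both A and B have characteristic polynomial (x - 5)(x + 1)^4 and minimal polynomial (x - 5)(x + 1)^2. Computing further, both have invariant factors x + 1, x + 1, (x - 5)(x + 1)^2. Hence A and B are similar.

Yes.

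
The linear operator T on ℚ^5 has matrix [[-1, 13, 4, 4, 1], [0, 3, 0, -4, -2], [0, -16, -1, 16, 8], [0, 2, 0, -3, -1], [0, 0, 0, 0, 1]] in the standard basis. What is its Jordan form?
J = [[-1, 1, 0, 0, 0], [0, -1, 0, 0, 0], [0, 0, -1, 0, 0], [0, 0, 0, 1, 1], [0, 0, 0, 0, 1]]

The characteristic polynomial is det(xI - A) = (x - 1)^2(x + 1)^3, so the eigenvalues are -1 (algebraic multiplicity 3), 1 (algebraic multiplicity 2).

For λ = -1: rank(A + I) = 3, rank((A + I)^2) = 2. The eigenspace has dimension 5 - 3 = 2, so there are 2 Jordan blocks; the rank sequence gives block sizes [2, 1].

For λ = 1: rank(A - I) = 4, rank((A - I)^2) = 3. The eigenspace has dimension 5 - 4 = 1, so there is 1 Jordan block; the rank sequence gives block sizes [2].

Assembling the blocks gives the Jordan form J above.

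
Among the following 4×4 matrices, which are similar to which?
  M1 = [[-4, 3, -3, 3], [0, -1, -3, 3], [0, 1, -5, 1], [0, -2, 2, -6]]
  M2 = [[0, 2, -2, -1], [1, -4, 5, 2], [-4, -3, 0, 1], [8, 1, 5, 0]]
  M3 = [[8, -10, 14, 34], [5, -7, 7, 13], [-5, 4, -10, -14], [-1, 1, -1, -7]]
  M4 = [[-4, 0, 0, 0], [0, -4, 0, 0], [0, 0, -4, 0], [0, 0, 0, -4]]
4 classes: {M1}, {M2}, {M3}, {M4}

Characteristic polynomials: χ_{M1} = (x + 4)^4, χ_{M2} = (x + 1)^4, χ_{M3} = (x + 4)^4, χ_{M4} = (x + 4)^4.

{M1}: invariant factors x + 4, x + 4, (x + 4)^2.

{M2}: invariant factors x + 1, (x + 1)^3.

{M3}: invariant factors x + 4, (x + 4)^3.

{M4}: invariant factors x + 4, x + 4, x + 4, x + 4.

Matrices are similar if and only if their invariant-factor lists agree; the partition into similarity classes is {M1}, {M2}, {M3}, {M4}.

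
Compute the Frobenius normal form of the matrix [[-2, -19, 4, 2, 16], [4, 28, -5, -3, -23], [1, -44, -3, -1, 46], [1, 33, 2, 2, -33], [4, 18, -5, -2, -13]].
R = [[0, 0, 0, 0, 0], [1, 0, 0, 0, -64], [0, 1, 0, 0, 96], [0, 0, 1, 0, -52], [0, 0, 0, 1, 12]]

The invariant factors of A (the non-unit diagonal entries of the Smith normal form of xI - A over ℚ[x]) are x(x - 4)^2(x - 2)^2, each dividing the next. The characteristic polynomial is their product, x(x - 4)^2(x - 2)^2.

The rational canonical form is the block-diagonal matrix of companion matrices C(f_i):
R = [[0, 0, 0, 0, 0], [1, 0, 0, 0, -64], [0, 1, 0, 0, 96], [0, 0, 1, 0, -52], [0, 0, 0, 1, 12]].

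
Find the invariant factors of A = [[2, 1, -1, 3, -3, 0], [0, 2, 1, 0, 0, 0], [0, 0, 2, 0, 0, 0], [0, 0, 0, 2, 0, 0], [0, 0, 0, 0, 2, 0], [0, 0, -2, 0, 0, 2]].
x - 2, x - 2, x - 2, (x - 2)^3

The Jordan structure of A has elementary divisors (x - 2)^3, (x - 2), (x - 2), (x - 2). Arranging the block sizes at each eigenvalue in decreasing order and taking row products gives the invariant factors.

Invariant factors (smallest first, each dividing the next): x - 2, x - 2, x - 2, (x - 2)^3.

Check: the last factor (x - 2)^3 is the minimal polynomial, and the product (x - 2)^6 is the characteristic polynomial.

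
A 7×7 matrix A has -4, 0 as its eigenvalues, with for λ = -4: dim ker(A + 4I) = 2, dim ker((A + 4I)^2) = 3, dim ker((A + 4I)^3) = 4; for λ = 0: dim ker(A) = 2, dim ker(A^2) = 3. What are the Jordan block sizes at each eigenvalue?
Jordan blocks: (-4, 3), (-4, 1), (0, 2), (0, 1)

λ = -4: successive nullity increments [2, 1, 1] count blocks of size ≥ k; block sizes are [3, 1].
λ = 0: successive nullity increments [2, 1] count blocks of size ≥ k; block sizes are [2, 1].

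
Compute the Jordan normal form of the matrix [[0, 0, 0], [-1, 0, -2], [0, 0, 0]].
The characteristic polynomial is det(xI - A) = x^3, so the eigenvalues are 0 (algebraic multiplicity 3).

For λ = 0: rank(A) = 1, rank(A^2) = 0. The eigenspace has dimension 3 - 1 = 2, so there are 2 Jordan blocks; the rank sequence gives block sizes [2, 1].

Assembling the blocks gives the Jordan form J above.

J = [[0, 1, 0], [0, 0, 0], [0, 0, 0]]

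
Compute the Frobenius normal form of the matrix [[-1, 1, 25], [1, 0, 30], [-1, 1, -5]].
The invariant factors of A (the non-unit diagonal entries of the Smith normal form of xI - A over ℚ[x]) are (x - 2)(x + 3)(x + 5), each dividing the next. The characteristic polynomial is their product, (x - 2)(x + 3)(x + 5).

The rational canonical form is the block-diagonal matrix of companion matrices C(f_i):
R = [[0, 0, 30], [1, 0, 1], [0, 1, -6]].

R = [[0, 0, 30], [1, 0, 1], [0, 1, -6]]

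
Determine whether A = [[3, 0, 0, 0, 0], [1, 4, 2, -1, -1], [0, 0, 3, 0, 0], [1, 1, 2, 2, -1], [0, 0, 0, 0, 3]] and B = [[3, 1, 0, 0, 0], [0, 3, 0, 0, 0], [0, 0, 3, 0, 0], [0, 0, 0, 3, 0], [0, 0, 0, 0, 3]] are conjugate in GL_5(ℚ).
Yes.

Two matrices over a field are similar if and only if they have the same invariant factors.

Both A and B have characteristic polynomial (x - 3)^5 and minimal polynomial (x - 3)^2. Computing further, both have invariant factors x - 3, x - 3, x - 3, (x - 3)^2. Hence A and B are similar.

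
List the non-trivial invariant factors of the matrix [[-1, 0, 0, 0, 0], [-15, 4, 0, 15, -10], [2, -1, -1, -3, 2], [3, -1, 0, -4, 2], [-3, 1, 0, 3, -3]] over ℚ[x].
x + 1, (x + 1)^2, (x + 1)^2

The Jordan structure of A has elementary divisors (x + 1)^2, (x + 1)^2, (x + 1). Arranging the block sizes at each eigenvalue in decreasing order and taking row products gives the invariant factors.

Invariant factors (smallest first, each dividing the next): x + 1, (x + 1)^2, (x + 1)^2.

Check: the last factor (x + 1)^2 is the minimal polynomial, and the product (x + 1)^5 is the characteristic polynomial.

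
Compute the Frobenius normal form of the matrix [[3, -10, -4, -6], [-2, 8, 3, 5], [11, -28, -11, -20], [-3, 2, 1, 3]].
R = [[0, 0, 0, 0], [1, 0, 0, 1], [0, 1, 0, -3], [0, 0, 1, 3]]

The invariant factors of A (the non-unit diagonal entries of the Smith normal form of xI - A over ℚ[x]) are x(x - 1)^3, each dividing the next. The characteristic polynomial is their product, x(x - 1)^3.

The rational canonical form is the block-diagonal matrix of companion matrices C(f_i):
R = [[0, 0, 0, 0], [1, 0, 0, 1], [0, 1, 0, -3], [0, 0, 1, 3]].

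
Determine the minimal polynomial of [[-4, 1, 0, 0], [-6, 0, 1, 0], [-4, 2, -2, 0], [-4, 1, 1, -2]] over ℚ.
The characteristic polynomial factors as (x + 2)^4. The minimal polynomial is ∏(x - λ)^{k_λ} where k_λ is the size of the largest Jordan block at λ.

For λ = -2: rank(A + 2I) = 2, and the largest Jordan block has size 3 (the smallest k with rank((A + 2I)^k) = rank((A + 2I)^(k+1))).

So m_A(x) = (x + 2)^3.

m_A(x) = (x + 2)^3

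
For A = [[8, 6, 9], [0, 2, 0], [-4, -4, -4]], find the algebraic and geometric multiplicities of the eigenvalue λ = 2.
The characteristic polynomial is (x - 2)^3, so the factor x - 2 appears with exponent 3: the algebraic multiplicity is 3.

rank(A - 2I) = 1, so the eigenspace has dimension 3 - 1 = 2: the geometric multiplicity is 2.

Since 2 < 3, A is not diagonalizable.

algebraic multiplicity 3, geometric multiplicity 2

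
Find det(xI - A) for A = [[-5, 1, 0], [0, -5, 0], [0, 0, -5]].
xI - A = [[x + 5, -1, 0], [0, x + 5, 0], [0, 0, x + 5]].

Expanding det(xI - A) along the first row:
det(xI - A) = + (x + 5)·det([[x + 5, 0], [0, x + 5]]) - (-1)·det([[0, 0], [0, x + 5]]) + (0)·det([[0, x + 5], [0, 0]]).

Evaluating gives χ_A(x) = x^3 + 15x^2 + 75x + 125 = (x + 5)^3.

χ_A(x) = (x + 5)^3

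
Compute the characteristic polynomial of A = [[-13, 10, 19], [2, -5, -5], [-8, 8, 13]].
xI - A = [[x + 13, -10, -19], [-2, x + 5, 5], [8, -8, x - 13]].

Expanding det(xI - A) along the first row:
det(xI - A) = + (x + 13)·det([[x + 5, 5], [-8, x - 13]]) - (-10)·det([[-2, 5], [8, x - 13]]) + (-19)·det([[-2, x + 5], [8, -8]]).

Evaluating gives χ_A(x) = x^3 + 5x^2 + 3x - 9 = (x - 1)(x + 3)^2.

χ_A(x) = (x - 1)(x + 3)^2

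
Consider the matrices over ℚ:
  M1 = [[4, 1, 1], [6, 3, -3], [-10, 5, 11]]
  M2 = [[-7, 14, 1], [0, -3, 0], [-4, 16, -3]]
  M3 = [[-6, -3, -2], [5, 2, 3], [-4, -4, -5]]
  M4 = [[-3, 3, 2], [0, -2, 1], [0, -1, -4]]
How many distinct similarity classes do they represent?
Characteristic polynomials: χ_{M1} = (x - 6)^3, χ_{M2} = (x + 3)(x + 5)^2, χ_{M3} = (x + 3)^3, χ_{M4} = (x + 3)^3.

{M1}: invariant factors x - 6, (x - 6)^2.

{M2}: invariant factors (x + 3)(x + 5)^2.

{M3, M4}: invariant factors (x + 3)^3.

Matrices are similar if and only if their invariant-factor lists agree; the partition into similarity classes is {M1}, {M2}, {M3, M4}.

3 classes: {M1}, {M2}, {M3, M4}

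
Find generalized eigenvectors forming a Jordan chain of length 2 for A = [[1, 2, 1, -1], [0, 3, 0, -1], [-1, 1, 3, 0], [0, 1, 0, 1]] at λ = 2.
We seek v_1 ∈ ker((A - 2I)^2) \ ker(A - 2I), then set v_{i+1} = (A - 2I) v_i.

One such chain is v_1 = [[-2, 1, -2, 1]]^T, v_2 = [[1, 0, 1, 0]]^T. Check: (A - 2I) v_2 = [[0, 0, 0, 0]]^T = 0.

v_1 = [[-2, 1, -2, 1]]^T, v_2 = [[1, 0, 1, 0]]^T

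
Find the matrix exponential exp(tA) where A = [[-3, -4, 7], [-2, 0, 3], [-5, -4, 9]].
e^{tA} = [[(-t^2 - 5*t + 1)*e^{2*t}, -4*t*e^{2*t}, t*(t + 7)*e^{2*t}], [t*(-t - 4)*e^{2*t}/2, (1 - 2*t)*e^{2*t}, t*(t + 6)*e^{2*t}/2], [t*(-t - 5)*e^{2*t}, -4*t*e^{2*t}, (t^2 + 7*t + 1)*e^{2*t}]]

A has Jordan form J = [[2, 1, 0], [0, 2, 1], [0, 0, 2]] with A = PJP^{-1}, so e^{tA} = P e^{tJ} P^{-1}.

For a Jordan block J_k(λ), e^{tJ_k(λ)} = e^{λt} · (I + tN + t^2 N^2/2! + ... + t^{k-1} N^{k-1}/(k-1)!) where N is the nilpotent superdiagonal part.

Assembling the blocks and conjugating back gives the entries of e^{tA} as shown above.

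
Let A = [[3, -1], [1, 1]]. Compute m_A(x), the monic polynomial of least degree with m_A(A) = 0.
The characteristic polynomial factors as (x - 2)^2. The minimal polynomial is ∏(x - λ)^{k_λ} where k_λ is the size of the largest Jordan block at λ.

For λ = 2: rank(A - 2I) = 1, and the largest Jordan block has size 2 (the smallest k with rank((A - 2I)^k) = rank((A - 2I)^(k+1))).

So m_A(x) = (x - 2)^2.

m_A(x) = (x - 2)^2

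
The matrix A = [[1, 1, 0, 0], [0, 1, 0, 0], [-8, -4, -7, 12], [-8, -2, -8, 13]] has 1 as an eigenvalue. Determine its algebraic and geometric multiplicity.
algebraic multiplicity 3, geometric multiplicity 2

The characteristic polynomial is (x - 5)(x - 1)^3, so the factor x - 1 appears with exponent 3: the algebraic multiplicity is 3.

rank(A - I) = 2, so the eigenspace has dimension 4 - 2 = 2: the geometric multiplicity is 2.

Since 2 < 3, A is not diagonalizable.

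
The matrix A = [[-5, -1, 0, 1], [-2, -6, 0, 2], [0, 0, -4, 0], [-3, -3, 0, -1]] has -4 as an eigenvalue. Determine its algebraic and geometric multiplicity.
The characteristic polynomial is (x + 4)^4, so the factor x + 4 appears with exponent 4: the algebraic multiplicity is 4.

rank(A + 4I) = 1, so the eigenspace has dimension 4 - 1 = 3: the geometric multiplicity is 3.

Since 3 < 4, A is not diagonalizable.

algebraic multiplicity 4, geometric multiplicity 3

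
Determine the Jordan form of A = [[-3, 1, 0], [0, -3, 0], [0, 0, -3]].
J = [[-3, 1, 0], [0, -3, 0], [0, 0, -3]]

The characteristic polynomial is det(xI - A) = (x + 3)^3, so the eigenvalues are -3 (algebraic multiplicity 3).

For λ = -3: rank(A + 3I) = 1, rank((A + 3I)^2) = 0. The eigenspace has dimension 3 - 1 = 2, so there are 2 Jordan blocks; the rank sequence gives block sizes [2, 1].

Assembling the blocks gives the Jordan form J above.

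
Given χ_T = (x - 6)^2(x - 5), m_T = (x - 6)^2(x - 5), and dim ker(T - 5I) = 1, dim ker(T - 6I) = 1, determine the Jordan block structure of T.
Jordan blocks: (5, 1), (6, 2)

λ = 5: algebraic multiplicity 1 (exponent in χ_T), largest block size 1 (exponent in m_T), 1 block (geometric multiplicity). This forces block sizes [1].
λ = 6: algebraic multiplicity 2 (exponent in χ_T), largest block size 2 (exponent in m_T), 1 block (geometric multiplicity). This forces block sizes [2].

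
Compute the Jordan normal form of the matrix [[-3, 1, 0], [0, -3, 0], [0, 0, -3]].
The characteristic polynomial is det(xI - A) = (x + 3)^3, so the eigenvalues are -3 (algebraic multiplicity 3).

For λ = -3: rank(A + 3I) = 1, rank((A + 3I)^2) = 0. The eigenspace has dimension 3 - 1 = 2, so there are 2 Jordan blocks; the rank sequence gives block sizes [2, 1].

Assembling the blocks gives the Jordan form J above.

J = [[-3, 1, 0], [0, -3, 0], [0, 0, -3]]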